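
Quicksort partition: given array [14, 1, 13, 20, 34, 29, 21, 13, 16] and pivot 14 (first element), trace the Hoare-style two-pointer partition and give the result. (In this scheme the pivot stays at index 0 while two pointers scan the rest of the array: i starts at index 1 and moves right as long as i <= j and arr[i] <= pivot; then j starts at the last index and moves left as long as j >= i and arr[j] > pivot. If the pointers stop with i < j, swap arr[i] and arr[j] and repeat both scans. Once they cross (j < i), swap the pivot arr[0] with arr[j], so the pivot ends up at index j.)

Hoare-style two-pointer partition with pivot = 14:

Initial array: [14, 1, 13, 20, 34, 29, 21, 13, 16]

Pointers start at i = 1, j = 8.
i stops at index 3 (arr[3]=20 > 14), j stops at index 7 (arr[7]=13 <= 14): swap arr[3] and arr[7], array becomes [14, 1, 13, 13, 34, 29, 21, 20, 16]
i ends at 4, j ends at 3: the pointers have crossed (j < i), so scanning stops.

Swap pivot arr[0] with arr[3] to place pivot at position 3: [13, 1, 13, 14, 34, 29, 21, 20, 16]
Pivot position: 3

After partitioning with pivot 14, the array becomes [13, 1, 13, 14, 34, 29, 21, 20, 16]. The pivot is placed at index 3. All elements to the left of the pivot are <= 14, and all elements to the right are > 14.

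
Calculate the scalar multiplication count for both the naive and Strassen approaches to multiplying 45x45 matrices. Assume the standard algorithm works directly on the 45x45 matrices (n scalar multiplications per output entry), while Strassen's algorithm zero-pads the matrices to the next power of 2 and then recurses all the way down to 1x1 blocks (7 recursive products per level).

Matrix multiplication for 45x45 matrices:

Strassen's algorithm requires power-of-2 dimensions. Pad 45x45 to 64x64 (next power of 2).

Standard algorithm: 45^3 = 91125 multiplications
Strassen's algorithm: 7^(log2(64)) = 7^6 = 117649 multiplications
Difference: 91125 - 117649 = -26524 (Strassen uses MORE here due to padding overhead — for small or just-over-power-of-2 n, padding can outweigh the per-level savings)

Standard: 91125 multiplications (45^3). Strassen: 117649 multiplications (7^6, after padding to 64x64). Strassen reduces 8 recursive multiplications to 7 at each level.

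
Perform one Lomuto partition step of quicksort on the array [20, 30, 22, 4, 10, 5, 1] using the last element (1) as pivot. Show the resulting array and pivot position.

Lomuto partition with pivot = 1:

Initial array: [20, 30, 22, 4, 10, 5, 1]

arr[0]=20 > 1: no swap
arr[1]=30 > 1: no swap
arr[2]=22 > 1: no swap
arr[3]=4 > 1: no swap
arr[4]=10 > 1: no swap
arr[5]=5 > 1: no swap

Place pivot at position 0: [1, 30, 22, 4, 10, 5, 20]
Pivot position: 0

After partitioning with pivot 1, the array becomes [1, 30, 22, 4, 10, 5, 20]. The pivot is placed at index 0. All elements to the left of the pivot are <= 1, and all elements to the right are > 1.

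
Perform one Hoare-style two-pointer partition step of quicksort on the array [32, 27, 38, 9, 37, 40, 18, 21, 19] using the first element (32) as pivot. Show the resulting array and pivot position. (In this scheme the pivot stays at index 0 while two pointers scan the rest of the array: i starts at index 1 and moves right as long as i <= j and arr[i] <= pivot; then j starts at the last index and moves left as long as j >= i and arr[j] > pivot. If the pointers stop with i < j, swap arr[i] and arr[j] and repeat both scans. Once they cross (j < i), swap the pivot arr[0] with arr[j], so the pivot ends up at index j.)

Hoare-style two-pointer partition with pivot = 32:

Initial array: [32, 27, 38, 9, 37, 40, 18, 21, 19]

Pointers start at i = 1, j = 8.
i stops at index 2 (arr[2]=38 > 32), j stops at index 8 (arr[8]=19 <= 32): swap arr[2] and arr[8], array becomes [32, 27, 19, 9, 37, 40, 18, 21, 38]
i stops at index 4 (arr[4]=37 > 32), j stops at index 7 (arr[7]=21 <= 32): swap arr[4] and arr[7], array becomes [32, 27, 19, 9, 21, 40, 18, 37, 38]
i stops at index 5 (arr[5]=40 > 32), j stops at index 6 (arr[6]=18 <= 32): swap arr[5] and arr[6], array becomes [32, 27, 19, 9, 21, 18, 40, 37, 38]
i ends at 6, j ends at 5: the pointers have crossed (j < i), so scanning stops.

Swap pivot arr[0] with arr[5] to place pivot at position 5: [18, 27, 19, 9, 21, 32, 40, 37, 38]
Pivot position: 5

After partitioning with pivot 32, the array becomes [18, 27, 19, 9, 21, 32, 40, 37, 38]. The pivot is placed at index 5. All elements to the left of the pivot are <= 32, and all elements to the right are > 32.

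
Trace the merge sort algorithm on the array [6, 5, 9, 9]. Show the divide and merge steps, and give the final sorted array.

Merge sort trace:

Split: [6, 5, 9, 9] -> [6, 5] and [9, 9]
  Split: [6, 5] -> [6] and [5]
  Merge: [6] + [5] -> [5, 6]
  Split: [9, 9] -> [9] and [9]
  Merge: [9] + [9] -> [9, 9]
Merge: [5, 6] + [9, 9] -> [5, 6, 9, 9]

Final sorted array: [5, 6, 9, 9]

The merge sort proceeds by recursively splitting the array and merging sorted halves.
After all merges, the sorted array is [5, 6, 9, 9].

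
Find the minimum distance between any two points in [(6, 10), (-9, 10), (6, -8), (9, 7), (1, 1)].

Computing all pairwise distances among 5 points:

d((6, 10), (-9, 10)) = 15.0
d((6, 10), (6, -8)) = 18.0
d((6, 10), (9, 7)) = 4.2426 <-- minimum
d((6, 10), (1, 1)) = 10.2956
d((-9, 10), (6, -8)) = 23.4307
d((-9, 10), (9, 7)) = 18.2483
d((-9, 10), (1, 1)) = 13.4536
d((6, -8), (9, 7)) = 15.2971
d((6, -8), (1, 1)) = 10.2956
d((9, 7), (1, 1)) = 10.0

Closest pair: (6, 10) and (9, 7) with distance 4.2426

The closest pair is (6, 10) and (9, 7) with Euclidean distance 4.2426. For 5 points, brute-force pairwise comparison is shown above. For large n, the divide-and-conquer algorithm (sort by x, recurse on halves, check the dividing strip) achieves O(n log n).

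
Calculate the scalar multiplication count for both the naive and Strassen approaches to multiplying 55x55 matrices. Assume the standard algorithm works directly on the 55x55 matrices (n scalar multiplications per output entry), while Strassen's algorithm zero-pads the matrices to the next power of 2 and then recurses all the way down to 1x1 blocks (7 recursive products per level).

Matrix multiplication for 55x55 matrices:

Strassen's algorithm requires power-of-2 dimensions. Pad 55x55 to 64x64 (next power of 2).

Standard algorithm: 55^3 = 166375 multiplications
Strassen's algorithm: 7^(log2(64)) = 7^6 = 117649 multiplications
Savings: 166375 - 117649 = 48726 multiplications

Standard: 166375 multiplications (55^3). Strassen: 117649 multiplications (7^6, after padding to 64x64). Strassen reduces 8 recursive multiplications to 7 at each level.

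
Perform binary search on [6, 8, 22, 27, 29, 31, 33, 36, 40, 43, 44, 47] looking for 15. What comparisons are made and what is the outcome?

Binary search for 15 in [6, 8, 22, 27, 29, 31, 33, 36, 40, 43, 44, 47]:

lo=0, hi=11, mid=5, arr[mid]=31 -> 31 > 15, search left half
lo=0, hi=4, mid=2, arr[mid]=22 -> 22 > 15, search left half
lo=0, hi=1, mid=0, arr[mid]=6 -> 6 < 15, search right half
lo=1, hi=1, mid=1, arr[mid]=8 -> 8 < 15, search right half
lo=2 > hi=1, target 15 not found

Binary search determines that 15 is not in the array after 4 comparisons. The search space was exhausted without finding the target.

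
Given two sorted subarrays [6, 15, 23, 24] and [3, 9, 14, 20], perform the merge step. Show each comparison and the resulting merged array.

Merging process:

Compare 6 vs 3: take 3 from right. Merged: [3]
Compare 6 vs 9: take 6 from left. Merged: [3, 6]
Compare 15 vs 9: take 9 from right. Merged: [3, 6, 9]
Compare 15 vs 14: take 14 from right. Merged: [3, 6, 9, 14]
Compare 15 vs 20: take 15 from left. Merged: [3, 6, 9, 14, 15]
Compare 23 vs 20: take 20 from right. Merged: [3, 6, 9, 14, 15, 20]
Append remaining from left: [23, 24]. Merged: [3, 6, 9, 14, 15, 20, 23, 24]

Final merged array: [3, 6, 9, 14, 15, 20, 23, 24]
Total comparisons: 6

The merged array is [3, 6, 9, 14, 15, 20, 23, 24], requiring 6 comparisons. The merge step runs in O(n) time where n is the total number of elements.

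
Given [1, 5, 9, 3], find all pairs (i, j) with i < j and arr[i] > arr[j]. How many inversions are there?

Finding inversions in [1, 5, 9, 3]:

(1, 3): arr[1]=5 > arr[3]=3
(2, 3): arr[2]=9 > arr[3]=3

Total inversions: 2

The array has 2 inversion(s): (1,3), (2,3). Each pair (i,j) satisfies i < j and arr[i] > arr[j].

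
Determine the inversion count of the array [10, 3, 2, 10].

Finding inversions in [10, 3, 2, 10]:

(0, 1): arr[0]=10 > arr[1]=3
(0, 2): arr[0]=10 > arr[2]=2
(1, 2): arr[1]=3 > arr[2]=2

Total inversions: 3

The array has 3 inversion(s): (0,1), (0,2), (1,2). Each pair (i,j) satisfies i < j and arr[i] > arr[j].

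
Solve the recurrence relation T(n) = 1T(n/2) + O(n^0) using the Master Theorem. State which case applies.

Master Theorem for T(n) = 1T(n/2) + O(n^0):

a = 1, b = 2, c = 0
log_b(a) = log_2(1) = 0.0000

Case 2: c = 0 = log_2(1) = 0.0000
T(n) = O(n^0 log n) = O(log n)

For T(n) = 1T(n/2) + O(n^0): log_2(1) = 0.0000. This is Case 2 of the Master Theorem (c = log_b(a), equal work at all levels), giving O(log n).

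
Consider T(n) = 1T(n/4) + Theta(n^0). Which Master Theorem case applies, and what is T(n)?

Master Theorem for T(n) = 1T(n/4) + O(n^0):

a = 1, b = 4, c = 0
log_b(a) = log_4(1) = 0.0000

Case 2: c = 0 = log_4(1) = 0.0000
T(n) = O(n^0 log n) = O(log n)

For T(n) = 1T(n/4) + O(n^0): log_4(1) = 0.0000. This is Case 2 of the Master Theorem (c = log_b(a), equal work at all levels), giving O(log n).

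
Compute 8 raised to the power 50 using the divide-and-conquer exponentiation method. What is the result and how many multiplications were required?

Computing 8^50 by squaring (build up from 8^1; each line after the first costs one multiplication):

8^1 = 8
8^2 = (8^1)^2 = 8^2 = 64
8^3 = 8 * 8^2 = 8 * 64 = 512
8^6 = (8^3)^2 = 512^2 = 262144
8^12 = (8^6)^2 = 262144^2 = 68719476736
8^24 = (8^12)^2 = 68719476736^2 = 4722366482869645213696
8^25 = 8 * 8^24 = 8 * 4722366482869645213696 = 37778931862957161709568
8^50 = (8^25)^2 = 37778931862957161709568^2 = 1427247692705959881058285969449495136382746624

Result: 1427247692705959881058285969449495136382746624
Multiplications needed: 7 (7 lines after 8^1)

8^50 = 1427247692705959881058285969449495136382746624. Using exponentiation by squaring, this requires 7 multiplications. The key idea: if the exponent is even, square the half-power; if odd, multiply by the base once.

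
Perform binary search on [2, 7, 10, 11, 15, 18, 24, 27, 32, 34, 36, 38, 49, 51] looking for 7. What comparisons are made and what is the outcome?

Binary search for 7 in [2, 7, 10, 11, 15, 18, 24, 27, 32, 34, 36, 38, 49, 51]:

lo=0, hi=13, mid=6, arr[mid]=24 -> 24 > 7, search left half
lo=0, hi=5, mid=2, arr[mid]=10 -> 10 > 7, search left half
lo=0, hi=1, mid=0, arr[mid]=2 -> 2 < 7, search right half
lo=1, hi=1, mid=1, arr[mid]=7 -> Found target at index 1!

Binary search finds 7 at index 1 after 4 comparisons. The search repeatedly halves the search space by comparing with the middle element.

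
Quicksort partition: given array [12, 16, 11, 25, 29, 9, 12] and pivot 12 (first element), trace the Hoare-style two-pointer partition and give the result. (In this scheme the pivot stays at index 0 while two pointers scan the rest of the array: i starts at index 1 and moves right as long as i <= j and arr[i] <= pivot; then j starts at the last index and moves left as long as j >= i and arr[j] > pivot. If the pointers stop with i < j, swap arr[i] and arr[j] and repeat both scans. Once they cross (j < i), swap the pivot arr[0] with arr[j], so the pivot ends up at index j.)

Hoare-style two-pointer partition with pivot = 12:

Initial array: [12, 16, 11, 25, 29, 9, 12]

Pointers start at i = 1, j = 6.
i stops at index 1 (arr[1]=16 > 12), j stops at index 6 (arr[6]=12 <= 12): swap arr[1] and arr[6], array becomes [12, 12, 11, 25, 29, 9, 16]
i stops at index 3 (arr[3]=25 > 12), j stops at index 5 (arr[5]=9 <= 12): swap arr[3] and arr[5], array becomes [12, 12, 11, 9, 29, 25, 16]
i ends at 4, j ends at 3: the pointers have crossed (j < i), so scanning stops.

Swap pivot arr[0] with arr[3] to place pivot at position 3: [9, 12, 11, 12, 29, 25, 16]
Pivot position: 3

After partitioning with pivot 12, the array becomes [9, 12, 11, 12, 29, 25, 16]. The pivot is placed at index 3. All elements to the left of the pivot are <= 12, and all elements to the right are > 12.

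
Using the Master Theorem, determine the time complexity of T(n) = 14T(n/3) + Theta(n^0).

Master Theorem for T(n) = 14T(n/3) + O(n^0):

a = 14, b = 3, c = 0
log_b(a) = log_3(14) = 2.4022

Case 1: c = 0 < log_3(14) = 2.4022
T(n) = O(n^(log_3 14))

For T(n) = 14T(n/3) + O(n^0): log_3(14) = 2.4022. This is Case 1 of the Master Theorem (c < log_b(a), work dominated by leaves), giving O(n^(log_3 14)).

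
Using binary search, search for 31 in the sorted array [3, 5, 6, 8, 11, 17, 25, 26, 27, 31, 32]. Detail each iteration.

Binary search for 31 in [3, 5, 6, 8, 11, 17, 25, 26, 27, 31, 32]:

lo=0, hi=10, mid=5, arr[mid]=17 -> 17 < 31, search right half
lo=6, hi=10, mid=8, arr[mid]=27 -> 27 < 31, search right half
lo=9, hi=10, mid=9, arr[mid]=31 -> Found target at index 9!

Binary search finds 31 at index 9 after 3 comparisons. The search repeatedly halves the search space by comparing with the middle element.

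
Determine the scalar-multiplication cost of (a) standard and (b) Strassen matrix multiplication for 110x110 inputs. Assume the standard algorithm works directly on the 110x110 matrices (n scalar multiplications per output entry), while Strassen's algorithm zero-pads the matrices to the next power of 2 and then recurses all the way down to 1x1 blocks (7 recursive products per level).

Matrix multiplication for 110x110 matrices:

Strassen's algorithm requires power-of-2 dimensions. Pad 110x110 to 128x128 (next power of 2).

Standard algorithm: 110^3 = 1331000 multiplications
Strassen's algorithm: 7^(log2(128)) = 7^7 = 823543 multiplications
Savings: 1331000 - 823543 = 507457 multiplications

Standard: 1331000 multiplications (110^3). Strassen: 823543 multiplications (7^7, after padding to 128x128). Strassen reduces 8 recursive multiplications to 7 at each level.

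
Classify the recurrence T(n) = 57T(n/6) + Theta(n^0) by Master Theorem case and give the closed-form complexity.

Master Theorem for T(n) = 57T(n/6) + O(n^0):

a = 57, b = 6, c = 0
log_b(a) = log_6(57) = 2.2565

Case 1: c = 0 < log_6(57) = 2.2565
T(n) = O(n^(log_6 57))

For T(n) = 57T(n/6) + O(n^0): log_6(57) = 2.2565. This is Case 1 of the Master Theorem (c < log_b(a), work dominated by leaves), giving O(n^(log_6 57)).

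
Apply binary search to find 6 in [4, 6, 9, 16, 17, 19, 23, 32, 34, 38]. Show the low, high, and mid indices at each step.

Binary search for 6 in [4, 6, 9, 16, 17, 19, 23, 32, 34, 38]:

lo=0, hi=9, mid=4, arr[mid]=17 -> 17 > 6, search left half
lo=0, hi=3, mid=1, arr[mid]=6 -> Found target at index 1!

Binary search finds 6 at index 1 after 2 comparisons. The search repeatedly halves the search space by comparing with the middle element.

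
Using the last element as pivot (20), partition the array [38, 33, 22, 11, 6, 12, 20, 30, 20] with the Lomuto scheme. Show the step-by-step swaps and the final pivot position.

Lomuto partition with pivot = 20:

Initial array: [38, 33, 22, 11, 6, 12, 20, 30, 20]

arr[0]=38 > 20: no swap
arr[1]=33 > 20: no swap
arr[2]=22 > 20: no swap
arr[3]=11 <= 20: swap with position 0, array becomes [11, 33, 22, 38, 6, 12, 20, 30, 20]
arr[4]=6 <= 20: swap with position 1, array becomes [11, 6, 22, 38, 33, 12, 20, 30, 20]
arr[5]=12 <= 20: swap with position 2, array becomes [11, 6, 12, 38, 33, 22, 20, 30, 20]
arr[6]=20 <= 20: swap with position 3, array becomes [11, 6, 12, 20, 33, 22, 38, 30, 20]
arr[7]=30 > 20: no swap

Place pivot at position 4: [11, 6, 12, 20, 20, 22, 38, 30, 33]
Pivot position: 4

After partitioning with pivot 20, the array becomes [11, 6, 12, 20, 20, 22, 38, 30, 33]. The pivot is placed at index 4. All elements to the left of the pivot are <= 20, and all elements to the right are > 20.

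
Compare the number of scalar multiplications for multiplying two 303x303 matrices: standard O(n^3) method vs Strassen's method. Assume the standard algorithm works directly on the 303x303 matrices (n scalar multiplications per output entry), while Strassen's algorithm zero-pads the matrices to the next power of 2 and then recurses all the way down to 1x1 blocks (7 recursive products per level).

Matrix multiplication for 303x303 matrices:

Strassen's algorithm requires power-of-2 dimensions. Pad 303x303 to 512x512 (next power of 2).

Standard algorithm: 303^3 = 27818127 multiplications
Strassen's algorithm: 7^(log2(512)) = 7^9 = 40353607 multiplications
Difference: 27818127 - 40353607 = -12535480 (Strassen uses MORE here due to padding overhead — for small or just-over-power-of-2 n, padding can outweigh the per-level savings)

Standard: 27818127 multiplications (303^3). Strassen: 40353607 multiplications (7^9, after padding to 512x512). Strassen reduces 8 recursive multiplications to 7 at each level.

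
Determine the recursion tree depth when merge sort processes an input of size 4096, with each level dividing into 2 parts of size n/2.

For divide and conquer with division factor 2:

Problem sizes at each level:
Level 0: 4096
Level 1: 2048
Level 2: 1024
Level 3: 512
Level 4: 256
Level 5: 128
Level 6: 64
Level 7: 32
Level 8: 16
Level 9: 8
Level 10: 4
Level 11: 2
Level 12: 1

The root is level 0 and the size-1 base case is level 12 (the tree spans levels 0 through 12, i.e. 13 levels counting the root), so the depth is the number of divisions: log_2(4096) = 12

The recursion tree depth is log_2(4096) = 12. At each level, the problem size is divided by 2, so it takes 12 divisions to reduce to a base case of size 1. The algorithm makes 2 recursive calls at each level.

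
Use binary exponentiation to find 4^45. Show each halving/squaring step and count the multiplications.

Computing 4^45 by squaring (build up from 4^1; each line after the first costs one multiplication):

4^1 = 4
4^2 = (4^1)^2 = 4^2 = 16
4^4 = (4^2)^2 = 16^2 = 256
4^5 = 4 * 4^4 = 4 * 256 = 1024
4^10 = (4^5)^2 = 1024^2 = 1048576
4^11 = 4 * 4^10 = 4 * 1048576 = 4194304
4^22 = (4^11)^2 = 4194304^2 = 17592186044416
4^44 = (4^22)^2 = 17592186044416^2 = 309485009821345068724781056
4^45 = 4 * 4^44 = 4 * 309485009821345068724781056 = 1237940039285380274899124224

Result: 1237940039285380274899124224
Multiplications needed: 8 (8 lines after 4^1)

4^45 = 1237940039285380274899124224. Using exponentiation by squaring, this requires 8 multiplications. The key idea: if the exponent is even, square the half-power; if odd, multiply by the base once.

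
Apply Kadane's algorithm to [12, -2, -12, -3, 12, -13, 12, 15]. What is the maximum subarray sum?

Using Kadane's algorithm on [12, -2, -12, -3, 12, -13, 12, 15]:

Scanning through the array:
Position 1 (value -2): max_ending_here = 10, max_so_far = 12
Position 2 (value -12): max_ending_here = -2, max_so_far = 12
Position 3 (value -3): max_ending_here = -3, max_so_far = 12
Position 4 (value 12): max_ending_here = 12, max_so_far = 12
Position 5 (value -13): max_ending_here = -1, max_so_far = 12
Position 6 (value 12): max_ending_here = 12, max_so_far = 12
Position 7 (value 15): max_ending_here = 27, max_so_far = 27

Maximum subarray: [12, 15]
Maximum sum: 27

The maximum subarray is [12, 15] with sum 27. This subarray runs from index 6 to index 7.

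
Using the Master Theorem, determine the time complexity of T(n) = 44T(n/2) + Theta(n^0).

Master Theorem for T(n) = 44T(n/2) + O(n^0):

a = 44, b = 2, c = 0
log_b(a) = log_2(44) = 5.4594

Case 1: c = 0 < log_2(44) = 5.4594
T(n) = O(n^(log_2 44))

For T(n) = 44T(n/2) + O(n^0): log_2(44) = 5.4594. This is Case 1 of the Master Theorem (c < log_b(a), work dominated by leaves), giving O(n^(log_2 44)).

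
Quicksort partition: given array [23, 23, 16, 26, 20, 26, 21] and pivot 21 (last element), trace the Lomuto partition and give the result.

Lomuto partition with pivot = 21:

Initial array: [23, 23, 16, 26, 20, 26, 21]

arr[0]=23 > 21: no swap
arr[1]=23 > 21: no swap
arr[2]=16 <= 21: swap with position 0, array becomes [16, 23, 23, 26, 20, 26, 21]
arr[3]=26 > 21: no swap
arr[4]=20 <= 21: swap with position 1, array becomes [16, 20, 23, 26, 23, 26, 21]
arr[5]=26 > 21: no swap

Place pivot at position 2: [16, 20, 21, 26, 23, 26, 23]
Pivot position: 2

After partitioning with pivot 21, the array becomes [16, 20, 21, 26, 23, 26, 23]. The pivot is placed at index 2. All elements to the left of the pivot are <= 21, and all elements to the right are > 21.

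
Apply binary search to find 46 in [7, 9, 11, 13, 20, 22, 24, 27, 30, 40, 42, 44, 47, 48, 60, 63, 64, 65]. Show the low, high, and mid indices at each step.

Binary search for 46 in [7, 9, 11, 13, 20, 22, 24, 27, 30, 40, 42, 44, 47, 48, 60, 63, 64, 65]:

lo=0, hi=17, mid=8, arr[mid]=30 -> 30 < 46, search right half
lo=9, hi=17, mid=13, arr[mid]=48 -> 48 > 46, search left half
lo=9, hi=12, mid=10, arr[mid]=42 -> 42 < 46, search right half
lo=11, hi=12, mid=11, arr[mid]=44 -> 44 < 46, search right half
lo=12, hi=12, mid=12, arr[mid]=47 -> 47 > 46, search left half
lo=12 > hi=11, target 46 not found

Binary search determines that 46 is not in the array after 5 comparisons. The search space was exhausted without finding the target.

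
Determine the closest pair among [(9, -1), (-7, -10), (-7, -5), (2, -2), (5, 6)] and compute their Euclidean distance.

Computing all pairwise distances among 5 points:

d((9, -1), (-7, -10)) = 18.3576
d((9, -1), (-7, -5)) = 16.4924
d((9, -1), (2, -2)) = 7.0711
d((9, -1), (5, 6)) = 8.0623
d((-7, -10), (-7, -5)) = 5.0 <-- minimum
d((-7, -10), (2, -2)) = 12.0416
d((-7, -10), (5, 6)) = 20.0
d((-7, -5), (2, -2)) = 9.4868
d((-7, -5), (5, 6)) = 16.2788
d((2, -2), (5, 6)) = 8.544

Closest pair: (-7, -10) and (-7, -5) with distance 5.0

The closest pair is (-7, -10) and (-7, -5) with Euclidean distance 5.0. For 5 points, brute-force pairwise comparison is shown above. For large n, the divide-and-conquer algorithm (sort by x, recurse on halves, check the dividing strip) achieves O(n log n).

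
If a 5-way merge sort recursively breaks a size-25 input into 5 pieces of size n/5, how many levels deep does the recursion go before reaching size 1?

For divide and conquer with division factor 5:

Problem sizes at each level:
Level 0: 25
Level 1: 5
Level 2: 1

The root is level 0 and the size-1 base case is level 2 (the tree spans levels 0 through 2, i.e. 3 levels counting the root), so the depth is the number of divisions: log_5(25) = 2

The recursion tree depth is log_5(25) = 2. At each level, the problem size is divided by 5, so it takes 2 divisions to reduce to a base case of size 1. The algorithm makes 5 recursive calls at each level.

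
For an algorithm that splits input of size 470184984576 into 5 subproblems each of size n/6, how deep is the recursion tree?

For divide and conquer with division factor 6:

Problem sizes at each level:
Level 0: 470184984576
Level 1: 78364164096
Level 2: 13060694016
Level 3: 2176782336
Level 4: 362797056
Level 5: 60466176
Level 6: 10077696
Level 7: 1679616
Level 8: 279936
Level 9: 46656
Level 10: 7776
Level 11: 1296
Level 12: 216
Level 13: 36
Level 14: 6
Level 15: 1

The root is level 0 and the size-1 base case is level 15 (the tree spans levels 0 through 15, i.e. 16 levels counting the root), so the depth is the number of divisions: log_6(470184984576) = 15

The recursion tree depth is log_6(470184984576) = 15. At each level, the problem size is divided by 6, so it takes 15 divisions to reduce to a base case of size 1. The algorithm makes 5 recursive calls at each level.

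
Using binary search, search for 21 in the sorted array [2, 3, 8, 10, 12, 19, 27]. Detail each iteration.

Binary search for 21 in [2, 3, 8, 10, 12, 19, 27]:

lo=0, hi=6, mid=3, arr[mid]=10 -> 10 < 21, search right half
lo=4, hi=6, mid=5, arr[mid]=19 -> 19 < 21, search right half
lo=6, hi=6, mid=6, arr[mid]=27 -> 27 > 21, search left half
lo=6 > hi=5, target 21 not found

Binary search determines that 21 is not in the array after 3 comparisons. The search space was exhausted without finding the target.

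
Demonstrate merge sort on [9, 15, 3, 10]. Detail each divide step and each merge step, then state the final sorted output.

Merge sort trace:

Split: [9, 15, 3, 10] -> [9, 15] and [3, 10]
  Split: [9, 15] -> [9] and [15]
  Merge: [9] + [15] -> [9, 15]
  Split: [3, 10] -> [3] and [10]
  Merge: [3] + [10] -> [3, 10]
Merge: [9, 15] + [3, 10] -> [3, 9, 10, 15]

Final sorted array: [3, 9, 10, 15]

The merge sort proceeds by recursively splitting the array and merging sorted halves.
After all merges, the sorted array is [3, 9, 10, 15].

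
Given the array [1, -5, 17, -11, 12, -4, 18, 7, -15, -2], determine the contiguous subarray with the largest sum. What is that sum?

Using Kadane's algorithm on [1, -5, 17, -11, 12, -4, 18, 7, -15, -2]:

Scanning through the array:
Position 1 (value -5): max_ending_here = -4, max_so_far = 1
Position 2 (value 17): max_ending_here = 17, max_so_far = 17
Position 3 (value -11): max_ending_here = 6, max_so_far = 17
Position 4 (value 12): max_ending_here = 18, max_so_far = 18
Position 5 (value -4): max_ending_here = 14, max_so_far = 18
Position 6 (value 18): max_ending_here = 32, max_so_far = 32
Position 7 (value 7): max_ending_here = 39, max_so_far = 39
Position 8 (value -15): max_ending_here = 24, max_so_far = 39
Position 9 (value -2): max_ending_here = 22, max_so_far = 39

Maximum subarray: [17, -11, 12, -4, 18, 7]
Maximum sum: 39

The maximum subarray is [17, -11, 12, -4, 18, 7] with sum 39. This subarray runs from index 2 to index 7.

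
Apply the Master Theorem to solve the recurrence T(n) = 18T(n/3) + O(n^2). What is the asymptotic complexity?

Master Theorem for T(n) = 18T(n/3) + O(n^2):

a = 18, b = 3, c = 2
log_b(a) = log_3(18) = 2.6309

Case 1: c = 2 < log_3(18) = 2.6309
T(n) = O(n^(log_3 18))

For T(n) = 18T(n/3) + O(n^2): log_3(18) = 2.6309. This is Case 1 of the Master Theorem (c < log_b(a), work dominated by leaves), giving O(n^(log_3 18)).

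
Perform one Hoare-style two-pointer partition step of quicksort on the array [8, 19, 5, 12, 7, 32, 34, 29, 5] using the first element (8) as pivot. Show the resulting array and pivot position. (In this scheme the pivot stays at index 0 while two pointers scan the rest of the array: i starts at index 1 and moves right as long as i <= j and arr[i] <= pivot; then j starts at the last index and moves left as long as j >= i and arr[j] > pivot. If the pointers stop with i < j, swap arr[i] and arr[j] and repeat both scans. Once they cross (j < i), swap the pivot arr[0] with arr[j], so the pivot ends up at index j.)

Hoare-style two-pointer partition with pivot = 8:

Initial array: [8, 19, 5, 12, 7, 32, 34, 29, 5]

Pointers start at i = 1, j = 8.
i stops at index 1 (arr[1]=19 > 8), j stops at index 8 (arr[8]=5 <= 8): swap arr[1] and arr[8], array becomes [8, 5, 5, 12, 7, 32, 34, 29, 19]
i stops at index 3 (arr[3]=12 > 8), j stops at index 4 (arr[4]=7 <= 8): swap arr[3] and arr[4], array becomes [8, 5, 5, 7, 12, 32, 34, 29, 19]
i ends at 4, j ends at 3: the pointers have crossed (j < i), so scanning stops.

Swap pivot arr[0] with arr[3] to place pivot at position 3: [7, 5, 5, 8, 12, 32, 34, 29, 19]
Pivot position: 3

After partitioning with pivot 8, the array becomes [7, 5, 5, 8, 12, 32, 34, 29, 19]. The pivot is placed at index 3. All elements to the left of the pivot are <= 8, and all elements to the right are > 8.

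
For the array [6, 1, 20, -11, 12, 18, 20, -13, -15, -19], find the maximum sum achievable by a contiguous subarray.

Using Kadane's algorithm on [6, 1, 20, -11, 12, 18, 20, -13, -15, -19]:

Scanning through the array:
Position 1 (value 1): max_ending_here = 7, max_so_far = 7
Position 2 (value 20): max_ending_here = 27, max_so_far = 27
Position 3 (value -11): max_ending_here = 16, max_so_far = 27
Position 4 (value 12): max_ending_here = 28, max_so_far = 28
Position 5 (value 18): max_ending_here = 46, max_so_far = 46
Position 6 (value 20): max_ending_here = 66, max_so_far = 66
Position 7 (value -13): max_ending_here = 53, max_so_far = 66
Position 8 (value -15): max_ending_here = 38, max_so_far = 66
Position 9 (value -19): max_ending_here = 19, max_so_far = 66

Maximum subarray: [6, 1, 20, -11, 12, 18, 20]
Maximum sum: 66

The maximum subarray is [6, 1, 20, -11, 12, 18, 20] with sum 66. This subarray runs from index 0 to index 6.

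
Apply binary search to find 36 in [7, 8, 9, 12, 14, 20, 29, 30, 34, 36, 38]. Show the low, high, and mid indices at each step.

Binary search for 36 in [7, 8, 9, 12, 14, 20, 29, 30, 34, 36, 38]:

lo=0, hi=10, mid=5, arr[mid]=20 -> 20 < 36, search right half
lo=6, hi=10, mid=8, arr[mid]=34 -> 34 < 36, search right half
lo=9, hi=10, mid=9, arr[mid]=36 -> Found target at index 9!

Binary search finds 36 at index 9 after 3 comparisons. The search repeatedly halves the search space by comparing with the middle element.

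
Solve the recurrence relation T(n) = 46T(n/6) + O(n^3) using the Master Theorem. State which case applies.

Master Theorem for T(n) = 46T(n/6) + O(n^3):

a = 46, b = 6, c = 3
log_b(a) = log_6(46) = 2.1368

Case 3: c = 3 > log_6(46) = 2.1368
T(n) = O(n^3) = O(n^3)

For T(n) = 46T(n/6) + O(n^3): log_6(46) = 2.1368. This is Case 3 of the Master Theorem (c > log_b(a), work dominated by root), giving O(n^3).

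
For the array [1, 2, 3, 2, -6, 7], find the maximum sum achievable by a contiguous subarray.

Using Kadane's algorithm on [1, 2, 3, 2, -6, 7]:

Scanning through the array:
Position 1 (value 2): max_ending_here = 3, max_so_far = 3
Position 2 (value 3): max_ending_here = 6, max_so_far = 6
Position 3 (value 2): max_ending_here = 8, max_so_far = 8
Position 4 (value -6): max_ending_here = 2, max_so_far = 8
Position 5 (value 7): max_ending_here = 9, max_so_far = 9

Maximum subarray: [1, 2, 3, 2, -6, 7]
Maximum sum: 9

The maximum subarray is [1, 2, 3, 2, -6, 7] with sum 9. This subarray runs from index 0 to index 5.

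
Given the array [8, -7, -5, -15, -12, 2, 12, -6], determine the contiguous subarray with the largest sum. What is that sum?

Using Kadane's algorithm on [8, -7, -5, -15, -12, 2, 12, -6]:

Scanning through the array:
Position 1 (value -7): max_ending_here = 1, max_so_far = 8
Position 2 (value -5): max_ending_here = -4, max_so_far = 8
Position 3 (value -15): max_ending_here = -15, max_so_far = 8
Position 4 (value -12): max_ending_here = -12, max_so_far = 8
Position 5 (value 2): max_ending_here = 2, max_so_far = 8
Position 6 (value 12): max_ending_here = 14, max_so_far = 14
Position 7 (value -6): max_ending_here = 8, max_so_far = 14

Maximum subarray: [2, 12]
Maximum sum: 14

The maximum subarray is [2, 12] with sum 14. This subarray runs from index 5 to index 6.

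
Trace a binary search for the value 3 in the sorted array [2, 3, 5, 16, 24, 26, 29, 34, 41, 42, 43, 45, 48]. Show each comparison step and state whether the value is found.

Binary search for 3 in [2, 3, 5, 16, 24, 26, 29, 34, 41, 42, 43, 45, 48]:

lo=0, hi=12, mid=6, arr[mid]=29 -> 29 > 3, search left half
lo=0, hi=5, mid=2, arr[mid]=5 -> 5 > 3, search left half
lo=0, hi=1, mid=0, arr[mid]=2 -> 2 < 3, search right half
lo=1, hi=1, mid=1, arr[mid]=3 -> Found target at index 1!

Binary search finds 3 at index 1 after 4 comparisons. The search repeatedly halves the search space by comparing with the middle element.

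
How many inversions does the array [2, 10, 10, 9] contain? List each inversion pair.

Finding inversions in [2, 10, 10, 9]:

(1, 3): arr[1]=10 > arr[3]=9
(2, 3): arr[2]=10 > arr[3]=9

Total inversions: 2

The array has 2 inversion(s): (1,3), (2,3). Each pair (i,j) satisfies i < j and arr[i] > arr[j].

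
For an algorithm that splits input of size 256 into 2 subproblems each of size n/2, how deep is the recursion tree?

For divide and conquer with division factor 2:

Problem sizes at each level:
Level 0: 256
Level 1: 128
Level 2: 64
Level 3: 32
Level 4: 16
Level 5: 8
Level 6: 4
Level 7: 2
Level 8: 1

The root is level 0 and the size-1 base case is level 8 (the tree spans levels 0 through 8, i.e. 9 levels counting the root), so the depth is the number of divisions: log_2(256) = 8

The recursion tree depth is log_2(256) = 8. At each level, the problem size is divided by 2, so it takes 8 divisions to reduce to a base case of size 1. The algorithm makes 2 recursive calls at each level.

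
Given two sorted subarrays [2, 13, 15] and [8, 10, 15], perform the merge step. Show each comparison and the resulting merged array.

Merging process:

Compare 2 vs 8: take 2 from left. Merged: [2]
Compare 13 vs 8: take 8 from right. Merged: [2, 8]
Compare 13 vs 10: take 10 from right. Merged: [2, 8, 10]
Compare 13 vs 15: take 13 from left. Merged: [2, 8, 10, 13]
Compare 15 vs 15: take 15 from left. Merged: [2, 8, 10, 13, 15]
Append remaining from right: [15]. Merged: [2, 8, 10, 13, 15, 15]

Final merged array: [2, 8, 10, 13, 15, 15]
Total comparisons: 5

The merged array is [2, 8, 10, 13, 15, 15], requiring 5 comparisons. The merge step runs in O(n) time where n is the total number of elements.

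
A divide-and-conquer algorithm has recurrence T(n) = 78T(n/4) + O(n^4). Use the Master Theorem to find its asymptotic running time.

Master Theorem for T(n) = 78T(n/4) + O(n^4):

a = 78, b = 4, c = 4
log_b(a) = log_4(78) = 3.1427

Case 3: c = 4 > log_4(78) = 3.1427
T(n) = O(n^4) = O(n^4)

For T(n) = 78T(n/4) + O(n^4): log_4(78) = 3.1427. This is Case 3 of the Master Theorem (c > log_b(a), work dominated by root), giving O(n^4).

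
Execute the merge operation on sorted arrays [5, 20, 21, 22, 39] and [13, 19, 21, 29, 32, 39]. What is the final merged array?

Merging process:

Compare 5 vs 13: take 5 from left. Merged: [5]
Compare 20 vs 13: take 13 from right. Merged: [5, 13]
Compare 20 vs 19: take 19 from right. Merged: [5, 13, 19]
Compare 20 vs 21: take 20 from left. Merged: [5, 13, 19, 20]
Compare 21 vs 21: take 21 from left. Merged: [5, 13, 19, 20, 21]
Compare 22 vs 21: take 21 from right. Merged: [5, 13, 19, 20, 21, 21]
Compare 22 vs 29: take 22 from left. Merged: [5, 13, 19, 20, 21, 21, 22]
Compare 39 vs 29: take 29 from right. Merged: [5, 13, 19, 20, 21, 21, 22, 29]
Compare 39 vs 32: take 32 from right. Merged: [5, 13, 19, 20, 21, 21, 22, 29, 32]
Compare 39 vs 39: take 39 from left. Merged: [5, 13, 19, 20, 21, 21, 22, 29, 32, 39]
Append remaining from right: [39]. Merged: [5, 13, 19, 20, 21, 21, 22, 29, 32, 39, 39]

Final merged array: [5, 13, 19, 20, 21, 21, 22, 29, 32, 39, 39]
Total comparisons: 10

The merged array is [5, 13, 19, 20, 21, 21, 22, 29, 32, 39, 39], requiring 10 comparisons. The merge step runs in O(n) time where n is the total number of elements.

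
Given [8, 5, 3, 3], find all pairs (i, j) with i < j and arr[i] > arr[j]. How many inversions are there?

Finding inversions in [8, 5, 3, 3]:

(0, 1): arr[0]=8 > arr[1]=5
(0, 2): arr[0]=8 > arr[2]=3
(0, 3): arr[0]=8 > arr[3]=3
(1, 2): arr[1]=5 > arr[2]=3
(1, 3): arr[1]=5 > arr[3]=3

Total inversions: 5

The array has 5 inversion(s): (0,1), (0,2), (0,3), (1,2), (1,3). Each pair (i,j) satisfies i < j and arr[i] > arr[j].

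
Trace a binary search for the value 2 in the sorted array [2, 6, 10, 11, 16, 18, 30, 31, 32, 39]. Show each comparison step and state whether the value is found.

Binary search for 2 in [2, 6, 10, 11, 16, 18, 30, 31, 32, 39]:

lo=0, hi=9, mid=4, arr[mid]=16 -> 16 > 2, search left half
lo=0, hi=3, mid=1, arr[mid]=6 -> 6 > 2, search left half
lo=0, hi=0, mid=0, arr[mid]=2 -> Found target at index 0!

Binary search finds 2 at index 0 after 3 comparisons. The search repeatedly halves the search space by comparing with the middle element.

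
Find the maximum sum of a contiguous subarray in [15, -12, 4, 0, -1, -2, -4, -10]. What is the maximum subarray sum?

Using Kadane's algorithm on [15, -12, 4, 0, -1, -2, -4, -10]:

Scanning through the array:
Position 1 (value -12): max_ending_here = 3, max_so_far = 15
Position 2 (value 4): max_ending_here = 7, max_so_far = 15
Position 3 (value 0): max_ending_here = 7, max_so_far = 15
Position 4 (value -1): max_ending_here = 6, max_so_far = 15
Position 5 (value -2): max_ending_here = 4, max_so_far = 15
Position 6 (value -4): max_ending_here = 0, max_so_far = 15
Position 7 (value -10): max_ending_here = -10, max_so_far = 15

Maximum subarray: [15]
Maximum sum: 15

The maximum subarray is [15] with sum 15. This subarray runs from index 0 to index 0.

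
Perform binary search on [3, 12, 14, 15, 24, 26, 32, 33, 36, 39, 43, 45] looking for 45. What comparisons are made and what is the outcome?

Binary search for 45 in [3, 12, 14, 15, 24, 26, 32, 33, 36, 39, 43, 45]:

lo=0, hi=11, mid=5, arr[mid]=26 -> 26 < 45, search right half
lo=6, hi=11, mid=8, arr[mid]=36 -> 36 < 45, search right half
lo=9, hi=11, mid=10, arr[mid]=43 -> 43 < 45, search right half
lo=11, hi=11, mid=11, arr[mid]=45 -> Found target at index 11!

Binary search finds 45 at index 11 after 4 comparisons. The search repeatedly halves the search space by comparing with the middle element.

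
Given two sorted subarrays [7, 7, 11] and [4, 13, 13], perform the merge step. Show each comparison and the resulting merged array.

Merging process:

Compare 7 vs 4: take 4 from right. Merged: [4]
Compare 7 vs 13: take 7 from left. Merged: [4, 7]
Compare 7 vs 13: take 7 from left. Merged: [4, 7, 7]
Compare 11 vs 13: take 11 from left. Merged: [4, 7, 7, 11]
Append remaining from right: [13, 13]. Merged: [4, 7, 7, 11, 13, 13]

Final merged array: [4, 7, 7, 11, 13, 13]
Total comparisons: 4

The merged array is [4, 7, 7, 11, 13, 13], requiring 4 comparisons. The merge step runs in O(n) time where n is the total number of elements.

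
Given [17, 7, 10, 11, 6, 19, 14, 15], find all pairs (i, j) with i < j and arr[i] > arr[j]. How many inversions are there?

Finding inversions in [17, 7, 10, 11, 6, 19, 14, 15]:

(0, 1): arr[0]=17 > arr[1]=7
(0, 2): arr[0]=17 > arr[2]=10
(0, 3): arr[0]=17 > arr[3]=11
(0, 4): arr[0]=17 > arr[4]=6
(0, 6): arr[0]=17 > arr[6]=14
(0, 7): arr[0]=17 > arr[7]=15
(1, 4): arr[1]=7 > arr[4]=6
(2, 4): arr[2]=10 > arr[4]=6
(3, 4): arr[3]=11 > arr[4]=6
(5, 6): arr[5]=19 > arr[6]=14
(5, 7): arr[5]=19 > arr[7]=15

Total inversions: 11

The array has 11 inversion(s): (0,1), (0,2), (0,3), (0,4), (0,6), (0,7), (1,4), (2,4), (3,4), (5,6), (5,7). Each pair (i,j) satisfies i < j and arr[i] > arr[j].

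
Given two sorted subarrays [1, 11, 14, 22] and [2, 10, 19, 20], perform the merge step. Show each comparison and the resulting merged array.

Merging process:

Compare 1 vs 2: take 1 from left. Merged: [1]
Compare 11 vs 2: take 2 from right. Merged: [1, 2]
Compare 11 vs 10: take 10 from right. Merged: [1, 2, 10]
Compare 11 vs 19: take 11 from left. Merged: [1, 2, 10, 11]
Compare 14 vs 19: take 14 from left. Merged: [1, 2, 10, 11, 14]
Compare 22 vs 19: take 19 from right. Merged: [1, 2, 10, 11, 14, 19]
Compare 22 vs 20: take 20 from right. Merged: [1, 2, 10, 11, 14, 19, 20]
Append remaining from left: [22]. Merged: [1, 2, 10, 11, 14, 19, 20, 22]

Final merged array: [1, 2, 10, 11, 14, 19, 20, 22]
Total comparisons: 7

The merged array is [1, 2, 10, 11, 14, 19, 20, 22], requiring 7 comparisons. The merge step runs in O(n) time where n is the total number of elements.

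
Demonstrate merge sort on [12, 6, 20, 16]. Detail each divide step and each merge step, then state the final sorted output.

Merge sort trace:

Split: [12, 6, 20, 16] -> [12, 6] and [20, 16]
  Split: [12, 6] -> [12] and [6]
  Merge: [12] + [6] -> [6, 12]
  Split: [20, 16] -> [20] and [16]
  Merge: [20] + [16] -> [16, 20]
Merge: [6, 12] + [16, 20] -> [6, 12, 16, 20]

Final sorted array: [6, 12, 16, 20]

The merge sort proceeds by recursively splitting the array and merging sorted halves.
After all merges, the sorted array is [6, 12, 16, 20].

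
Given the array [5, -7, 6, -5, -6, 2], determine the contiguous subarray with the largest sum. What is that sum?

Using Kadane's algorithm on [5, -7, 6, -5, -6, 2]:

Scanning through the array:
Position 1 (value -7): max_ending_here = -2, max_so_far = 5
Position 2 (value 6): max_ending_here = 6, max_so_far = 6
Position 3 (value -5): max_ending_here = 1, max_so_far = 6
Position 4 (value -6): max_ending_here = -5, max_so_far = 6
Position 5 (value 2): max_ending_here = 2, max_so_far = 6

Maximum subarray: [6]
Maximum sum: 6

The maximum subarray is [6] with sum 6. This subarray runs from index 2 to index 2.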